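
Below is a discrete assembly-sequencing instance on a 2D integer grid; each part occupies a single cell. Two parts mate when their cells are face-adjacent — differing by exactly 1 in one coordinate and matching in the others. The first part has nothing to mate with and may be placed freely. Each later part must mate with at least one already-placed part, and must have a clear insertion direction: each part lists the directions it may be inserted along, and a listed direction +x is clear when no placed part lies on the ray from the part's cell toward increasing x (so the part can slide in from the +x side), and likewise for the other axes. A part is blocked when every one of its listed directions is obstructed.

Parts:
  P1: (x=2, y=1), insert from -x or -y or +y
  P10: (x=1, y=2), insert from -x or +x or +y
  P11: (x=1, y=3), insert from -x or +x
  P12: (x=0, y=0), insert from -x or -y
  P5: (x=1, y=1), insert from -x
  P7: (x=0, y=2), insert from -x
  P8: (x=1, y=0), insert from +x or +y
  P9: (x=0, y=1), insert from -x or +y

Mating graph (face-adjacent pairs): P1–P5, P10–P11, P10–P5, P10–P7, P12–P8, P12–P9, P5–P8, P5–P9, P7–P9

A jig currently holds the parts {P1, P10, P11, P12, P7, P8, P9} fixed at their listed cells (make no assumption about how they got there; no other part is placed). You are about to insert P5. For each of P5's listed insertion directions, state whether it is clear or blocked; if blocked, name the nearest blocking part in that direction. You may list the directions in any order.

-x: nearest on ray is P9@(0, 1) ⇒ blocked

-x: blocked by P9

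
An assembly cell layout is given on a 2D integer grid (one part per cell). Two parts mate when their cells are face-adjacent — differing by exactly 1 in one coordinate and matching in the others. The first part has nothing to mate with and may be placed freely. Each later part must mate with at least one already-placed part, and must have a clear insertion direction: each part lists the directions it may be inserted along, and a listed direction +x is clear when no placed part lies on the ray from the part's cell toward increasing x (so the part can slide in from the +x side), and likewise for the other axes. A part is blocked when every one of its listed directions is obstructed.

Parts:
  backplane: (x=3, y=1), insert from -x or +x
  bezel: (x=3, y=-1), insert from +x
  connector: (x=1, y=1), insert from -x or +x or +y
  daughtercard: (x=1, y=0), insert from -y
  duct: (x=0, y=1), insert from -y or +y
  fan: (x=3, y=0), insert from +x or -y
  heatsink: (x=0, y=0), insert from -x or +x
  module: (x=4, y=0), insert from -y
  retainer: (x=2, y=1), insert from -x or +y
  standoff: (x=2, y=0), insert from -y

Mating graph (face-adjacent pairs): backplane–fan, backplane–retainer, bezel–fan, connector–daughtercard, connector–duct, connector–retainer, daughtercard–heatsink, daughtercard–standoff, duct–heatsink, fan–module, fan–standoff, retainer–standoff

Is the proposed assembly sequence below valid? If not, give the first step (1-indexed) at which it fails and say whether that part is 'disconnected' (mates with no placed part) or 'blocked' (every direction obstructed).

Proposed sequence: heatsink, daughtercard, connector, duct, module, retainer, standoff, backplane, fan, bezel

1. heatsink@(0, 0) [-x clear] — {heatsink}
2. daughtercard@(1, 0) [-y clear] — {daughtercard, heatsink}
3. connector@(1, 1) [-x clear] — {connector, daughtercard, heatsink}
4. duct@(0, 1) [+y clear] — {connector, daughtercard, duct, heatsink}
5. module@(4, 0) — no placed neighbour ⇒ disconnected

Invalid at step 5 (disconnected)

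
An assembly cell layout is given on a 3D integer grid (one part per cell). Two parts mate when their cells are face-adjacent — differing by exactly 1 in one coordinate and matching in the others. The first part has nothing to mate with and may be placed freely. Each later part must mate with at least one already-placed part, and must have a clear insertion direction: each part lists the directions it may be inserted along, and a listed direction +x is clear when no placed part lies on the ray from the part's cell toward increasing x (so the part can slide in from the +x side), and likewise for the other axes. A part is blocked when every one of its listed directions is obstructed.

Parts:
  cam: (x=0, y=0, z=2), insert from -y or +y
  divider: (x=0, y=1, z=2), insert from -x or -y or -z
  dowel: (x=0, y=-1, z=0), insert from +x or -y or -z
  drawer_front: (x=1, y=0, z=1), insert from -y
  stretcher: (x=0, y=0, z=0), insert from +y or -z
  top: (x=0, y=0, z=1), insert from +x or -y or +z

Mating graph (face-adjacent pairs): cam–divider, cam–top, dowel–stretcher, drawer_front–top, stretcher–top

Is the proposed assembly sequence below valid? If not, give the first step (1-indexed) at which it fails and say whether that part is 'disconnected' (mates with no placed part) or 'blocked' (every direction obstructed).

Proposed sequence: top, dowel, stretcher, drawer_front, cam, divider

Invalid at step 2 (disconnected)

1. top@(0, 0, 1) [+x clear] — {top}
2. dowel@(0, -1, 0) — no placed neighbour ⇒ disconnected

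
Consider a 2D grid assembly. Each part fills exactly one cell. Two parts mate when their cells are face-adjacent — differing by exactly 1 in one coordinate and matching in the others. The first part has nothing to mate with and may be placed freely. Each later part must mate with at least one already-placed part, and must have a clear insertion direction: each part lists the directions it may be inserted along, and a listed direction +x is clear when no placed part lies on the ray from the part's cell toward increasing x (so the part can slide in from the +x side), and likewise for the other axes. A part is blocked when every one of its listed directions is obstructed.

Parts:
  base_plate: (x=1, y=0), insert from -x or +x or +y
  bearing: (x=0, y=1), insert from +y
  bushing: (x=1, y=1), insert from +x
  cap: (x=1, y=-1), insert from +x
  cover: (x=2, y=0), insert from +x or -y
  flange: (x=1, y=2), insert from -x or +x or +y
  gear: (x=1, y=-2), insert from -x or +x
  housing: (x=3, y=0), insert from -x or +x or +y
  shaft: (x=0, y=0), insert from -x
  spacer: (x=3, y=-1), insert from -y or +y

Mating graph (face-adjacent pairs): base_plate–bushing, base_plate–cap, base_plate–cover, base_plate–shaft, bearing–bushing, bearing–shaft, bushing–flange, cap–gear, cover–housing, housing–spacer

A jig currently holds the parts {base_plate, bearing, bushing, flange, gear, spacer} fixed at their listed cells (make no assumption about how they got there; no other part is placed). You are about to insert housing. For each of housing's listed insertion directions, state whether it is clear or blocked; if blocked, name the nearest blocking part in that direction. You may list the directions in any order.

-x: nearest on ray is base_plate@(1, 0) ⇒ blocked
+x: ray from housing(3, 0) has no placed part ⇒ clear
+y: ray from housing(3, 0) has no placed part ⇒ clear

+x: clear; +y: clear; -x: blocked by base_plate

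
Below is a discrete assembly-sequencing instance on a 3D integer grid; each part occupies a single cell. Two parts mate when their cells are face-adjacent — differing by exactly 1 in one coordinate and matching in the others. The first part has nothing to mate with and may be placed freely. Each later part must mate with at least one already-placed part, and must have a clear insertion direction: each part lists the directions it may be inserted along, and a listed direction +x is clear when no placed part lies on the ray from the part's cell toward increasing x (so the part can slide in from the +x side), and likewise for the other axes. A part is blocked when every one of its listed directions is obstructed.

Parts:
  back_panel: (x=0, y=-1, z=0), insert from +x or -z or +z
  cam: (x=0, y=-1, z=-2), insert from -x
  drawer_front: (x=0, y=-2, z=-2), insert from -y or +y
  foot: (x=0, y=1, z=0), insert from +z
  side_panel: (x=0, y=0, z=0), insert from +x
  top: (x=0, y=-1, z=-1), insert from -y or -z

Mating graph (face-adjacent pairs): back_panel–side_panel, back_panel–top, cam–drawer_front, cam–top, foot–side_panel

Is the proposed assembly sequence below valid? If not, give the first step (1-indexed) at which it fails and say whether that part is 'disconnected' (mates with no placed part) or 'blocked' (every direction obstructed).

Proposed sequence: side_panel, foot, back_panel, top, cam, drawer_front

Valid

1. side_panel@(0, 0, 0) [+x clear] — {side_panel}
2. foot@(0, 1, 0) [+z clear] — {foot, side_panel}
3. back_panel@(0, -1, 0) [+x clear] — {back_panel, foot, side_panel}
4. top@(0, -1, -1) [-y clear] — {back_panel, foot, side_panel, top}
5. cam@(0, -1, -2) [-x clear] — {back_panel, cam, foot, side_panel, top}
6. drawer_front@(0, -2, -2) [-y clear] — {back_panel, cam, drawer_front, foot, side_panel, top}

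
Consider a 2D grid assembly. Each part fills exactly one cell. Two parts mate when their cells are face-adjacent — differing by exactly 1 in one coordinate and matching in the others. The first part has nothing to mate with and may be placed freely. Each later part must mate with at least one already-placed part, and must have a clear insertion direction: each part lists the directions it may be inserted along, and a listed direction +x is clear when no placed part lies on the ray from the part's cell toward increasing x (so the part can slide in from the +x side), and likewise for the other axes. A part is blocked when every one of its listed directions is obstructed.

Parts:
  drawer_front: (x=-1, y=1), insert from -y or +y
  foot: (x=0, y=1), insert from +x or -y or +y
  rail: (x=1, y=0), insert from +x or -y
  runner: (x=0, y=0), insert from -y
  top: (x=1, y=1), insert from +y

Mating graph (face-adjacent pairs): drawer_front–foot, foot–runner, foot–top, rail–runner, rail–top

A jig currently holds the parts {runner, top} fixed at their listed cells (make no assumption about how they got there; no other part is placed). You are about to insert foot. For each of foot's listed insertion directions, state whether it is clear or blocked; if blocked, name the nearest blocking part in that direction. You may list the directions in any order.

+x: nearest on ray is top@(1, 1) ⇒ blocked
-y: nearest on ray is runner@(0, 0) ⇒ blocked
+y: ray from foot(0, 1) has no placed part ⇒ clear

+x: blocked by top; +y: clear; -y: blocked by runner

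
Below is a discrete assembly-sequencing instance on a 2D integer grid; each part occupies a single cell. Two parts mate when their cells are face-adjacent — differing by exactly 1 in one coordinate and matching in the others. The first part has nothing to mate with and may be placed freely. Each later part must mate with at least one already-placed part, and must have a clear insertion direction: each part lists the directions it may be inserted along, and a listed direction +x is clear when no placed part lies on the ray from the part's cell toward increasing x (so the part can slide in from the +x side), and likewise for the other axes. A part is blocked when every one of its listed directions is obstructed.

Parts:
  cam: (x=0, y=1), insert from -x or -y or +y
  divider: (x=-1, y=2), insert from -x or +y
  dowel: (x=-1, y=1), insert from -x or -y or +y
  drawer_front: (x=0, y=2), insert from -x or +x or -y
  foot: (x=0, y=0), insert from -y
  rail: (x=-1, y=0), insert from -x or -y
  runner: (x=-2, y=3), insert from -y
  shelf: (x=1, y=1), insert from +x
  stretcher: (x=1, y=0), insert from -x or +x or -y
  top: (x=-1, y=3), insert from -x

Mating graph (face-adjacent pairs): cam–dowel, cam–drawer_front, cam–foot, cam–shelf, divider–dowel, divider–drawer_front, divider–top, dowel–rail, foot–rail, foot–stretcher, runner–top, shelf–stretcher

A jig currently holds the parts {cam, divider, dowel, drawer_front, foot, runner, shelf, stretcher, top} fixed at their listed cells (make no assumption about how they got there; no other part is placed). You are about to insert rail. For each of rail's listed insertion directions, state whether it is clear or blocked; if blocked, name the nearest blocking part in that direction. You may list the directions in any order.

-x: clear; -y: clear

-x: ray from rail(-1, 0) has no placed part ⇒ clear
-y: ray from rail(-1, 0) has no placed part ⇒ clear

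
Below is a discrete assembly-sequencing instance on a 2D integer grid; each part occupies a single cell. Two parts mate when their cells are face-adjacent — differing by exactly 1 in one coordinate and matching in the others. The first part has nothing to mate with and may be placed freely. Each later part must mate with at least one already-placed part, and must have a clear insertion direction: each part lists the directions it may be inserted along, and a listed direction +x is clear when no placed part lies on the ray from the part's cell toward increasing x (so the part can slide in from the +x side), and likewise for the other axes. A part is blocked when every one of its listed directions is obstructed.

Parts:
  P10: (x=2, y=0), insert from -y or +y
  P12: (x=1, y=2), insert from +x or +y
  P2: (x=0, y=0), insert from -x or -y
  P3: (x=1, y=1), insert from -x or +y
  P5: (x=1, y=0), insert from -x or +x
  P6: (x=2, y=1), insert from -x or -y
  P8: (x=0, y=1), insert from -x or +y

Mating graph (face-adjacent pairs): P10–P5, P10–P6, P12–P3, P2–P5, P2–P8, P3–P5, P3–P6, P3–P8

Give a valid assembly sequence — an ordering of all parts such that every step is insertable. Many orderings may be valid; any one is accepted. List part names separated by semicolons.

P10; P5; P2; P6; P8; P3; P12

1. P10@(2, 0) [-y clear] — {P10}
2. P5@(1, 0) [-x clear] — {P10, P5}
3. P2@(0, 0) [-x clear] — {P10, P2, P5}
4. P6@(2, 1) [-x clear] — {P10, P2, P5, P6}
5. P8@(0, 1) [-x clear] — {P10, P2, P5, P6, P8}
6. P3@(1, 1) [+y clear] — {P10, P2, P3, P5, P6, P8}
7. P12@(1, 2) [+x clear] — {P10, P12, P2, P3, P5, P6, P8}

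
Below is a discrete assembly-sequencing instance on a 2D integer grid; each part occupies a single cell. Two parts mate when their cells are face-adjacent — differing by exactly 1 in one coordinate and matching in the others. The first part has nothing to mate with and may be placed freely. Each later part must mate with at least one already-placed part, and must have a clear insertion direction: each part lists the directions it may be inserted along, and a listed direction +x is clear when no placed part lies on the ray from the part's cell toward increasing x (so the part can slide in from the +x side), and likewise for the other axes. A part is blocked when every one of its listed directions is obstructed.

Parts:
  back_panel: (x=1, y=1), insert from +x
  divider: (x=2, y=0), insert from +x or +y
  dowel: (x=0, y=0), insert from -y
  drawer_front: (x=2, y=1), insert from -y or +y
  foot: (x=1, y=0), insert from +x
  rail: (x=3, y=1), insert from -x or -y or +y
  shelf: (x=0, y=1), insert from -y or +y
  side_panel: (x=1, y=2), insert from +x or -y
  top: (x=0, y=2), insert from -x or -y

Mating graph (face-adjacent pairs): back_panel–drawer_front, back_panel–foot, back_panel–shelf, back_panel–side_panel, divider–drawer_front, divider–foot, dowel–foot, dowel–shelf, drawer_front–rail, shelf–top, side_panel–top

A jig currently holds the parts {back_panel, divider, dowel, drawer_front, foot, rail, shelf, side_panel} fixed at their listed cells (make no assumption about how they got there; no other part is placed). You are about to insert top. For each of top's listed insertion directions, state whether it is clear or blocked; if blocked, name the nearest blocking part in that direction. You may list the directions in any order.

-x: clear; -y: blocked by shelf

-x: ray from top(0, 2) has no placed part ⇒ clear
-y: nearest on ray is shelf@(0, 1) ⇒ blocked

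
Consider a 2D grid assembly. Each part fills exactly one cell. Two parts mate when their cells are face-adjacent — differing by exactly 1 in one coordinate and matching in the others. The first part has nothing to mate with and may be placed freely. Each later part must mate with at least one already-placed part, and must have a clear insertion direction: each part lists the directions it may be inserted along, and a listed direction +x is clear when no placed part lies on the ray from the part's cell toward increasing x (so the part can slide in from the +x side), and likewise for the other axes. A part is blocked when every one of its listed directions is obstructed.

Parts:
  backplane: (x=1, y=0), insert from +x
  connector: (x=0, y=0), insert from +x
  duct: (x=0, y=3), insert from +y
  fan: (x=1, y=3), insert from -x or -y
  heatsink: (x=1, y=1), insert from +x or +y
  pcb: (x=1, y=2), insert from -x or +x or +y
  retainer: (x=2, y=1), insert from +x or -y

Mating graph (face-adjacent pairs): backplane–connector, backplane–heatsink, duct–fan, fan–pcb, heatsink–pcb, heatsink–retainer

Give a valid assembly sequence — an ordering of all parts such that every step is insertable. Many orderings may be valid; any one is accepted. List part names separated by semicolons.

1. connector@(0, 0) [+x clear] — {connector}
2. backplane@(1, 0) [+x clear] — {backplane, connector}
3. heatsink@(1, 1) [+x clear] — {backplane, connector, heatsink}
4. pcb@(1, 2) [-x clear] — {backplane, connector, heatsink, pcb}
5. fan@(1, 3) [-x clear] — {backplane, connector, fan, heatsink, pcb}
6. duct@(0, 3) [+y clear] — {backplane, connector, duct, fan, heatsink, pcb}
7. retainer@(2, 1) [+x clear] — {backplane, connector, duct, fan, heatsink, pcb, retainer}

connector; backplane; heatsink; pcb; fan; duct; retainer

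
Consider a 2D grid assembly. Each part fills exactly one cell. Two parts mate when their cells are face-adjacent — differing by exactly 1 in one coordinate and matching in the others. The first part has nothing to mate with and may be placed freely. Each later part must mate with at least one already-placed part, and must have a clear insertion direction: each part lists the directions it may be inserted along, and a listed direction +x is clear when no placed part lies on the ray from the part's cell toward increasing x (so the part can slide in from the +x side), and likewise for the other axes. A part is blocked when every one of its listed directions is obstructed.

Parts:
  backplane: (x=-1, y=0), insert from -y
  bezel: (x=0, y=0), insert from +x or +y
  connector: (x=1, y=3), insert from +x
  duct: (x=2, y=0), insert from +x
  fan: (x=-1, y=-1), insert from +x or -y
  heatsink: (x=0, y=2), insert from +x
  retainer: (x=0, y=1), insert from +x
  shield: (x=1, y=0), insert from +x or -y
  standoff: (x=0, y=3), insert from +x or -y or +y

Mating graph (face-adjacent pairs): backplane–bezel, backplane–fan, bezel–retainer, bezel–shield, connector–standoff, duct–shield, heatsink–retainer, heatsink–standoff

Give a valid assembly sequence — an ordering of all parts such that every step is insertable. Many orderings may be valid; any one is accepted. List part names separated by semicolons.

bezel; backplane; fan; shield; duct; retainer; heatsink; standoff; connector

1. bezel@(0, 0) [+x clear] — {bezel}
2. backplane@(-1, 0) [-y clear] — {backplane, bezel}
3. fan@(-1, -1) [+x clear] — {backplane, bezel, fan}
4. shield@(1, 0) [+x clear] — {backplane, bezel, fan, shield}
5. duct@(2, 0) [+x clear] — {backplane, bezel, duct, fan, shield}
6. retainer@(0, 1) [+x clear] — {backplane, bezel, duct, fan, retainer, shield}
7. heatsink@(0, 2) [+x clear] — {backplane, bezel, duct, fan, heatsink, retainer, shield}
8. standoff@(0, 3) [+x clear] — {backplane, bezel, duct, fan, heatsink, retainer, shield, standoff}
9. connector@(1, 3) [+x clear] — {backplane, bezel, connector, duct, fan, heatsink, retainer, shield, standoff}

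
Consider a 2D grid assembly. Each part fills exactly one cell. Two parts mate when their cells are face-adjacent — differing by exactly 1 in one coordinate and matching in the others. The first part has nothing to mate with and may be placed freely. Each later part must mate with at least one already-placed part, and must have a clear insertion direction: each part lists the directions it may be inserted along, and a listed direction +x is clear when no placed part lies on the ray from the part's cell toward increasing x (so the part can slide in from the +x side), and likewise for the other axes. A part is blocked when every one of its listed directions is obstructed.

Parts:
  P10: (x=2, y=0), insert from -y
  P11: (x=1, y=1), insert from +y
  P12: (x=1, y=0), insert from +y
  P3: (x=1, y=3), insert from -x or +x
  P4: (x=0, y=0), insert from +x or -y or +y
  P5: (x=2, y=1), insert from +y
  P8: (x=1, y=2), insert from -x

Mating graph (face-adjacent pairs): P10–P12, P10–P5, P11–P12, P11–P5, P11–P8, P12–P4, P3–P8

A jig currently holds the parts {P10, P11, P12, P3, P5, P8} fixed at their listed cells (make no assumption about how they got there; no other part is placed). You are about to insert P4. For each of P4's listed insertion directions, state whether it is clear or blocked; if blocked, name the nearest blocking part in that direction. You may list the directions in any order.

+x: blocked by P12; +y: clear; -y: clear

+x: nearest on ray is P12@(1, 0) ⇒ blocked
-y: ray from P4(0, 0) has no placed part ⇒ clear
+y: ray from P4(0, 0) has no placed part ⇒ clear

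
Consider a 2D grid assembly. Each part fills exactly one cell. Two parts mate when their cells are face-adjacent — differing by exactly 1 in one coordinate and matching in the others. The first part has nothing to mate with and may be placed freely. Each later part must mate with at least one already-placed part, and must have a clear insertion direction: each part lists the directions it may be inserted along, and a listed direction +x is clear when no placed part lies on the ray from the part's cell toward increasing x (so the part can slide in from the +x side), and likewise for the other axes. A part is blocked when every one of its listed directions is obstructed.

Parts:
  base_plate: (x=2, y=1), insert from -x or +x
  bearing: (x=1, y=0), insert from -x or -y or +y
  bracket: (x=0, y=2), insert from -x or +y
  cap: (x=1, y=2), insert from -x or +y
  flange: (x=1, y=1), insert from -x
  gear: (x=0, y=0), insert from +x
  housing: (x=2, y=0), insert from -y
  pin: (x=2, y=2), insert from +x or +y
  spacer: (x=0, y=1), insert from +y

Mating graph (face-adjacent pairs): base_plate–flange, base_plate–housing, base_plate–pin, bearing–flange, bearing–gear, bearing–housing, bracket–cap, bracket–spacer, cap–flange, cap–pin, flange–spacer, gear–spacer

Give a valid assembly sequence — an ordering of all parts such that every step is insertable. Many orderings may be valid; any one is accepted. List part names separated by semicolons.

base_plate; pin; flange; spacer; bracket; gear; housing; bearing; cap

1. base_plate@(2, 1) [-x clear] — {base_plate}
2. pin@(2, 2) [+x clear] — {base_plate, pin}
3. flange@(1, 1) [-x clear] — {base_plate, flange, pin}
4. spacer@(0, 1) [+y clear] — {base_plate, flange, pin, spacer}
5. bracket@(0, 2) [-x clear] — {base_plate, bracket, flange, pin, spacer}
6. gear@(0, 0) [+x clear] — {base_plate, bracket, flange, gear, pin, spacer}
7. housing@(2, 0) [-y clear] — {base_plate, bracket, flange, gear, housing, pin, spacer}
8. bearing@(1, 0) [-y clear] — {base_plate, bearing, bracket, flange, gear, housing, pin, spacer}
9. cap@(1, 2) [+y clear] — {base_plate, bearing, bracket, cap, flange, gear, housing, pin, spacer}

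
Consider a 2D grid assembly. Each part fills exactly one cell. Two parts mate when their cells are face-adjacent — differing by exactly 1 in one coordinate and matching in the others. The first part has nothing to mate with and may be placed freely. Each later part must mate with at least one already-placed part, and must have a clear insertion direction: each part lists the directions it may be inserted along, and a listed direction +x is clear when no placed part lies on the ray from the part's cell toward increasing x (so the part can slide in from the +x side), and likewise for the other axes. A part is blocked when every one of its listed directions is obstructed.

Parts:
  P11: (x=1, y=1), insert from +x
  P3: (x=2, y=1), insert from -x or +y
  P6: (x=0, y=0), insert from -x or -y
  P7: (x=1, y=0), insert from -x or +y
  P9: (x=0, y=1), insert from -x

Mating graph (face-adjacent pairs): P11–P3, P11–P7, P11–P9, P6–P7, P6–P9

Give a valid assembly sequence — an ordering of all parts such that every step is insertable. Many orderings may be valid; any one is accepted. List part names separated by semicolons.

P9; P11; P3; P7; P6

1. P9@(0, 1) [-x clear] — {P9}
2. P11@(1, 1) [+x clear] — {P11, P9}
3. P3@(2, 1) [+y clear] — {P11, P3, P9}
4. P7@(1, 0) [-x clear] — {P11, P3, P7, P9}
5. P6@(0, 0) [-x clear] — {P11, P3, P6, P7, P9}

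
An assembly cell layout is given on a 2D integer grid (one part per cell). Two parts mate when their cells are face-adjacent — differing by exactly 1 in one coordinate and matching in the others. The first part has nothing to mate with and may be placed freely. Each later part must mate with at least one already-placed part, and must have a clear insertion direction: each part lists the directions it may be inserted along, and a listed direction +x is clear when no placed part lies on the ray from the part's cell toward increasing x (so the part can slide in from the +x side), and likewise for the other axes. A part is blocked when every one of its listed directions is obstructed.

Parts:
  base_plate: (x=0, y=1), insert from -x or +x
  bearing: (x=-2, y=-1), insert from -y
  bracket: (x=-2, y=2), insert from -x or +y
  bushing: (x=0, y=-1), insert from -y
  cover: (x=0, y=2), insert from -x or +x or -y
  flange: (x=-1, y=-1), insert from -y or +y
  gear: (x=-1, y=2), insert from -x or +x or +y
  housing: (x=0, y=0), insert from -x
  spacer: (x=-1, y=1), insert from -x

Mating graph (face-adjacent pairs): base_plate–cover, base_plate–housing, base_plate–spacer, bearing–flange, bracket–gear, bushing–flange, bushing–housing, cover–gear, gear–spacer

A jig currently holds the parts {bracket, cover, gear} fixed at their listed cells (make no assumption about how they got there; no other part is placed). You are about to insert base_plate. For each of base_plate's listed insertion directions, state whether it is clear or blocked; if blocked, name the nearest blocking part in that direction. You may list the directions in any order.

-x: ray from base_plate(0, 1) has no placed part ⇒ clear
+x: ray from base_plate(0, 1) has no placed part ⇒ clear

+x: clear; -x: clear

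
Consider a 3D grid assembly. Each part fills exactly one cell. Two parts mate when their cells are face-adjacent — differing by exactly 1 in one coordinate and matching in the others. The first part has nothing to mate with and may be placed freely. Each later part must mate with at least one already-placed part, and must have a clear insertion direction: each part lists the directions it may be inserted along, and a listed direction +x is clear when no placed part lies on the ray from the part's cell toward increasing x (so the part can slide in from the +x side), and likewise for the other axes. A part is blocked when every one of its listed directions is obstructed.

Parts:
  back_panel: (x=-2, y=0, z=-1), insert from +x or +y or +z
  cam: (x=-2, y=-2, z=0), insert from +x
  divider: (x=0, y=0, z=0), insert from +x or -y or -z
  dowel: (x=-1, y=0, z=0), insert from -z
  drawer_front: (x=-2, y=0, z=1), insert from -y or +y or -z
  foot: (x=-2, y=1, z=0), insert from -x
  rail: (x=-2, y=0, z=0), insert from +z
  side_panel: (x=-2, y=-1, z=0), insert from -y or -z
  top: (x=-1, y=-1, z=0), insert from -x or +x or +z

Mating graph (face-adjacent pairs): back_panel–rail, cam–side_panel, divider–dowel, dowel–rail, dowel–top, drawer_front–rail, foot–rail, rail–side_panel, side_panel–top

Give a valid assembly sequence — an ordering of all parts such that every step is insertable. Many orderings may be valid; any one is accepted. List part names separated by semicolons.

top; dowel; divider; rail; drawer_front; back_panel; foot; side_panel; cam

1. top@(-1, -1, 0) [-x clear] — {top}
2. dowel@(-1, 0, 0) [-z clear] — {dowel, top}
3. divider@(0, 0, 0) [+x clear] — {divider, dowel, top}
4. rail@(-2, 0, 0) [+z clear] — {divider, dowel, rail, top}
5. drawer_front@(-2, 0, 1) [-y clear] — {divider, dowel, drawer_front, rail, top}
6. back_panel@(-2, 0, -1) [+x clear] — {back_panel, divider, dowel, drawer_front, rail, top}
7. foot@(-2, 1, 0) [-x clear] — {back_panel, divider, dowel, drawer_front, foot, rail, top}
8. side_panel@(-2, -1, 0) [-y clear] — {back_panel, divider, dowel, drawer_front, foot, rail, side_panel, top}
9. cam@(-2, -2, 0) [+x clear] — {back_panel, cam, divider, dowel, drawer_front, foot, rail, side_panel, top}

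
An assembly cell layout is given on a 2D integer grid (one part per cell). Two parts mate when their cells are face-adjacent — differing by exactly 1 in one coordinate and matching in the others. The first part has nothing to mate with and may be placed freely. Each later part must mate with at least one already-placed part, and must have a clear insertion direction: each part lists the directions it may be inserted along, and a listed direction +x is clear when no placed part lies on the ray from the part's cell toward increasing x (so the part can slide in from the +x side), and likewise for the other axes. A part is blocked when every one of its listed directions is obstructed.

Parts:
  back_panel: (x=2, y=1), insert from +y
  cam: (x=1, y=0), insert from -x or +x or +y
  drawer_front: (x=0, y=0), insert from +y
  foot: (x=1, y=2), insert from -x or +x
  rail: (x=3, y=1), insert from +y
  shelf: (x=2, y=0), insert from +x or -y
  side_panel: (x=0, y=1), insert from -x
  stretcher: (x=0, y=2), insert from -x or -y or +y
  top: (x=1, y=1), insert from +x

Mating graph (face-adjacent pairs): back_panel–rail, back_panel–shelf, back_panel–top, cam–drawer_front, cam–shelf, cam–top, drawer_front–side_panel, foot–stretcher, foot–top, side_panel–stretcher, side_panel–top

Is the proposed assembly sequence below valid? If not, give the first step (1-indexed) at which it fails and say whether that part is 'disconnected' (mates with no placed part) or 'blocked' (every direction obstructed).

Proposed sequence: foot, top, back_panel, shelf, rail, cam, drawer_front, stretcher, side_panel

1. foot@(1, 2) [-x clear] — {foot}
2. top@(1, 1) [+x clear] — {foot, top}
3. back_panel@(2, 1) [+y clear] — {back_panel, foot, top}
4. shelf@(2, 0) [+x clear] — {back_panel, foot, shelf, top}
5. rail@(3, 1) [+y clear] — {back_panel, foot, rail, shelf, top}
6. cam@(1, 0) [-x clear] — {back_panel, cam, foot, rail, shelf, top}
7. drawer_front@(0, 0) [+y clear] — {back_panel, cam, drawer_front, foot, rail, shelf, top}
8. stretcher@(0, 2) [-x clear] — {back_panel, cam, drawer_front, foot, rail, shelf, stretcher, top}
9. side_panel@(0, 1) [-x clear] — {back_panel, cam, drawer_front, foot, rail, shelf, side_panel, stretcher, top}

Valid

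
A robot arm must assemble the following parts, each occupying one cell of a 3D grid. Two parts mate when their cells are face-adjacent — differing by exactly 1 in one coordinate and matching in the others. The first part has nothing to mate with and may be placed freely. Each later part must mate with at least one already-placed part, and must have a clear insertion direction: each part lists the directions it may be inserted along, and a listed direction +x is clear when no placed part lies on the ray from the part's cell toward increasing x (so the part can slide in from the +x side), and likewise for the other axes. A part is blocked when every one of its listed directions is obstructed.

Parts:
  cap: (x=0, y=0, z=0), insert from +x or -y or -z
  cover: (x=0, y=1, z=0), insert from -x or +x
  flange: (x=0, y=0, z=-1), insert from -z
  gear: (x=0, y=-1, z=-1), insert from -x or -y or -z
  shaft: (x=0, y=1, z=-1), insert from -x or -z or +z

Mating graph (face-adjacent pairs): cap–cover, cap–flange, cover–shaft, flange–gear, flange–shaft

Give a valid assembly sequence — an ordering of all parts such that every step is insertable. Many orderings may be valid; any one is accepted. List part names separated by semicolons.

flange; shaft; cover; cap; gear

1. flange@(0, 0, -1) [-z clear] — {flange}
2. shaft@(0, 1, -1) [-x clear] — {flange, shaft}
3. cover@(0, 1, 0) [-x clear] — {cover, flange, shaft}
4. cap@(0, 0, 0) [+x clear] — {cap, cover, flange, shaft}
5. gear@(0, -1, -1) [-x clear] — {cap, cover, flange, gear, shaft}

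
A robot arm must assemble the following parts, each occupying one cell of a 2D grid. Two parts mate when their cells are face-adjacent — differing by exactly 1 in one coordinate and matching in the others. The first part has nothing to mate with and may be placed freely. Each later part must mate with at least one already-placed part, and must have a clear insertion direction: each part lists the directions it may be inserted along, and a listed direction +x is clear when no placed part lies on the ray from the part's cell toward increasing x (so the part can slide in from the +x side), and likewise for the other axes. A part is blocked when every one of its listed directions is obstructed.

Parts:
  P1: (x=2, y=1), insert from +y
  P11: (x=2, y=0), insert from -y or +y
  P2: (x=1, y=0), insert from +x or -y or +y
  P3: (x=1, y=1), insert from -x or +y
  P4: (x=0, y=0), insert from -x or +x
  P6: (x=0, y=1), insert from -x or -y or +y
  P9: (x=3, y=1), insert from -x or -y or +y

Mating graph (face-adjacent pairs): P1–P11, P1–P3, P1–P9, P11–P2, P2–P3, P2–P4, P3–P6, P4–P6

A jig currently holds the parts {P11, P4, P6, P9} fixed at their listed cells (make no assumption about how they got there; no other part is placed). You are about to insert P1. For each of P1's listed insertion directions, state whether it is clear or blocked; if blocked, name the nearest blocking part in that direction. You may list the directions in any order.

+y: ray from P1(2, 1) has no placed part ⇒ clear

+y: clear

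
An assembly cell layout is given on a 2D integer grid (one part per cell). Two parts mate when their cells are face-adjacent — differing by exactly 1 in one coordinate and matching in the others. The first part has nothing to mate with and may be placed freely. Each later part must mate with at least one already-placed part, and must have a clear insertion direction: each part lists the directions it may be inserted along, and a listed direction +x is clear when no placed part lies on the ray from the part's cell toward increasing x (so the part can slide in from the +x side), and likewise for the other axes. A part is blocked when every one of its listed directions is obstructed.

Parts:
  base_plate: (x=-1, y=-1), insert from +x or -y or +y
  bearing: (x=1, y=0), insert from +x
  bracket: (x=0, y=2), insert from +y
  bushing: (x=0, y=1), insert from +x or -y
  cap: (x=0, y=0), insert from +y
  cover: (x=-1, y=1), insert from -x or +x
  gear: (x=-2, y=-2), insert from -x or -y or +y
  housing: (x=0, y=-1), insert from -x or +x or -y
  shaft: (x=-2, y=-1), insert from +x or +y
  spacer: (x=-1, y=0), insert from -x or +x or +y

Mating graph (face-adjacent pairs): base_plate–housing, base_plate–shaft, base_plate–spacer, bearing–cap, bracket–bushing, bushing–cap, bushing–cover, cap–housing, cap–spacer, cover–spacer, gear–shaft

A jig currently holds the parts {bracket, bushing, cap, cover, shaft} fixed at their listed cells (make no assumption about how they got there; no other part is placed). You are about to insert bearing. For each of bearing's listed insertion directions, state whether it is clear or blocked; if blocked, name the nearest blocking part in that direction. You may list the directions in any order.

+x: ray from bearing(1, 0) has no placed part ⇒ clear

+x: clear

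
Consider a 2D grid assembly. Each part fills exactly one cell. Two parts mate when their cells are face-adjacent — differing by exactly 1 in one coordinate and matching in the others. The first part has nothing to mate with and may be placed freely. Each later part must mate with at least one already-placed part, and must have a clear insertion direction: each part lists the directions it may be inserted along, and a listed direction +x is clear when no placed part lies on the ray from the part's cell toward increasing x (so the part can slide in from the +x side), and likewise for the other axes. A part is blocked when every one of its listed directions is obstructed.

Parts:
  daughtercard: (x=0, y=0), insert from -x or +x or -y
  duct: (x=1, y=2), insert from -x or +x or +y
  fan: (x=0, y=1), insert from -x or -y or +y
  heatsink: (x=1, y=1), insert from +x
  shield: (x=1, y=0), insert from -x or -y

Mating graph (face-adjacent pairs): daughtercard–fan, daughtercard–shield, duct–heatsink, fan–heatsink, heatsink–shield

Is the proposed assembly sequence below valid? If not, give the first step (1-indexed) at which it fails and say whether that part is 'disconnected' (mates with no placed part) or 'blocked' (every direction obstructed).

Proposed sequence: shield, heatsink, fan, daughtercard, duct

Valid

1. shield@(1, 0) [-x clear] — {shield}
2. heatsink@(1, 1) [+x clear] — {heatsink, shield}
3. fan@(0, 1) [-x clear] — {fan, heatsink, shield}
4. daughtercard@(0, 0) [-x clear] — {daughtercard, fan, heatsink, shield}
5. duct@(1, 2) [-x clear] — {daughtercard, duct, fan, heatsink, shield}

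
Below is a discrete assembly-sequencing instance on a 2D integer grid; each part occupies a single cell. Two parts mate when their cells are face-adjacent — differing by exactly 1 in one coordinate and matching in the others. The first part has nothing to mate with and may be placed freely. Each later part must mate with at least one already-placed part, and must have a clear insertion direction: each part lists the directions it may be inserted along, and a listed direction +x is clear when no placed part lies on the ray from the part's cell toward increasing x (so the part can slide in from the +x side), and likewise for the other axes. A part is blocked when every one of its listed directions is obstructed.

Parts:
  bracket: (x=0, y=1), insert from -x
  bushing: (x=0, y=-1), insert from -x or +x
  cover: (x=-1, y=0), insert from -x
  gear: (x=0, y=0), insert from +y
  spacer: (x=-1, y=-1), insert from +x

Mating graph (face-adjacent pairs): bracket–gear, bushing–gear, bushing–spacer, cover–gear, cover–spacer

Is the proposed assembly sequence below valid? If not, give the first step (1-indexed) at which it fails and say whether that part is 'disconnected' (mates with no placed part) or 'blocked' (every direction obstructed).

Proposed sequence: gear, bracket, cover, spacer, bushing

Valid

1. gear@(0, 0) [+y clear] — {gear}
2. bracket@(0, 1) [-x clear] — {bracket, gear}
3. cover@(-1, 0) [-x clear] — {bracket, cover, gear}
4. spacer@(-1, -1) [+x clear] — {bracket, cover, gear, spacer}
5. bushing@(0, -1) [+x clear] — {bracket, bushing, cover, gear, spacer}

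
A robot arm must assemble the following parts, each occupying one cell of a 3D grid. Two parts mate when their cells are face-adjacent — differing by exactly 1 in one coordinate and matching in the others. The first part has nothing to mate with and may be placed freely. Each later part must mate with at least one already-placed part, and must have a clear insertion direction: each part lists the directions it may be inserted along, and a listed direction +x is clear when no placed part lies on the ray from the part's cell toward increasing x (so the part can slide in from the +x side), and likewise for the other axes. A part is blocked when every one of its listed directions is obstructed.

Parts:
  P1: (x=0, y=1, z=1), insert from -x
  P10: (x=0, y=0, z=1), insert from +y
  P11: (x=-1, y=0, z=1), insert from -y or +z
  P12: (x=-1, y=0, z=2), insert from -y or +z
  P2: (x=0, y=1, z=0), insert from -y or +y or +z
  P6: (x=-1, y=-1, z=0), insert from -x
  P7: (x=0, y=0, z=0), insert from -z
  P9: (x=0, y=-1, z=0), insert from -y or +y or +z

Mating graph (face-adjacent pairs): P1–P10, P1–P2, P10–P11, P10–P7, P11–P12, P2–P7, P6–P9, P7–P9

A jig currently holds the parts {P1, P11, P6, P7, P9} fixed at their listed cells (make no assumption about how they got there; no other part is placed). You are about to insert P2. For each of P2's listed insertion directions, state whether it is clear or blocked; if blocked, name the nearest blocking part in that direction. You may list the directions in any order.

+y: clear; +z: blocked by P1; -y: blocked by P7

-y: nearest on ray is P7@(0, 0, 0) ⇒ blocked
+y: ray from P2(0, 1, 0) has no placed part ⇒ clear
+z: nearest on ray is P1@(0, 1, 1) ⇒ blocked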